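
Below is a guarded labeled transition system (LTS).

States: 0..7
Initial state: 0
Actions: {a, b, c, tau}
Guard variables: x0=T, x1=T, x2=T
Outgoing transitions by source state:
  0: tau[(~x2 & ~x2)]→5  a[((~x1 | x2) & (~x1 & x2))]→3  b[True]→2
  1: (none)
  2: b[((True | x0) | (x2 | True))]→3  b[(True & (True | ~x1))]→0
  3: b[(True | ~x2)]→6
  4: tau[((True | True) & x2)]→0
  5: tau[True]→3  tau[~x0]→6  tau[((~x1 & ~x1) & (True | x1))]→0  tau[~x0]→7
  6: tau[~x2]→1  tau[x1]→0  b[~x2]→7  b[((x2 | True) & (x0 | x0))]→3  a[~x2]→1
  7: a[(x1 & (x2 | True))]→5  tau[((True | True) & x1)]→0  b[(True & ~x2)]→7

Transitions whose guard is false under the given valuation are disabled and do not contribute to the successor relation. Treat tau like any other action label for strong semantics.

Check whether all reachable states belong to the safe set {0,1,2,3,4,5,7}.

Inv-set: {0,1,2,3,4,5,7}
R = {0,2,3,6}
  0: ✓
  2: ✓
  3: ✓
  6: VIOLATES
witness against invariant: b·b·b → 6

Answer: INVARIANT VIOLATED at state 6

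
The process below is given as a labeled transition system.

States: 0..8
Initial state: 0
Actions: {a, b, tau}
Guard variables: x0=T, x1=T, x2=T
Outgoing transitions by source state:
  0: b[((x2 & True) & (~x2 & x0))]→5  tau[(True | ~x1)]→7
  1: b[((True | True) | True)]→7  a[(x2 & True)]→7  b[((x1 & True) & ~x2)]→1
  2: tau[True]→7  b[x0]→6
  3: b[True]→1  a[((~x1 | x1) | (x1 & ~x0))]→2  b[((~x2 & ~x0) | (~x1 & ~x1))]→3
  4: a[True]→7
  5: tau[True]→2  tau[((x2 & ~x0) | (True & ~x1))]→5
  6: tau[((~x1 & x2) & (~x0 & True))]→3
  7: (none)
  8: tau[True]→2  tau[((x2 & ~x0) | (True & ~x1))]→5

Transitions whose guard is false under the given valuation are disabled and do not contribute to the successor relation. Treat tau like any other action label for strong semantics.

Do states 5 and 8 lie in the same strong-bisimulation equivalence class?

Refine partition for ~:
  P[0] = {{0,1,2,3,4,5,6,7,8}}
  P[1] = {{0,5,8},{1,3},{2},{4},{6,7}}
  P[2] = {{0},{1},{2},{3},{4},{5,8},{6,7}}
7 equivalence class(es) (converged in 3)
class of 5: {5,8}; class of 8: {5,8}

Answer: BISIMILAR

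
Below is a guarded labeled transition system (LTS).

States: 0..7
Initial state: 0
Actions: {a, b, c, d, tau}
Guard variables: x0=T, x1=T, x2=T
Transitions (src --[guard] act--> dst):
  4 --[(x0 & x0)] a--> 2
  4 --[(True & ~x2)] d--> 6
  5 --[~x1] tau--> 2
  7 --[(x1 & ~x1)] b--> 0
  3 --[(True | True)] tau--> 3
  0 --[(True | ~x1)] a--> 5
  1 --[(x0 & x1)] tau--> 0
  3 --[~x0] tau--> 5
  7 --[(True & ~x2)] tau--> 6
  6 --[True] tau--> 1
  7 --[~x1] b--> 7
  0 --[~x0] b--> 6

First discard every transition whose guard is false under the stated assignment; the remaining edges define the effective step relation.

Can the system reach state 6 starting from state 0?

5 transition(s) survive guard evaluation.
L0 = {0}
L1 = {5}  now seen {0,5}
Reachable = {0,5}

Answer: UNREACHABLE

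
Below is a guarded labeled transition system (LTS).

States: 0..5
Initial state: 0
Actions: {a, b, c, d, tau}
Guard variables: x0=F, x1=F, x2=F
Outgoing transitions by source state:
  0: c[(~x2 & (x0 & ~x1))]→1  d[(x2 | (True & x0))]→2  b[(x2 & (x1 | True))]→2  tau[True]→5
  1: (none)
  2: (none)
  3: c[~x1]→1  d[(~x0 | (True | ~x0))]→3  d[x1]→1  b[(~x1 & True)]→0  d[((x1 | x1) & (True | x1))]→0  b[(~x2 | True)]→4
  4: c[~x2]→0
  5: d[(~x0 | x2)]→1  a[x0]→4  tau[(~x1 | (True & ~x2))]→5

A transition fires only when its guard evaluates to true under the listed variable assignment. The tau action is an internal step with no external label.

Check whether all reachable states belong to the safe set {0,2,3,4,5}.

Inv-set: {0,2,3,4,5}
Reach set: {0,1,5}
  0: safe
  1: outside
  5: safe
reach 1 via tau·d — violates

Answer: INVARIANT VIOLATED at state 1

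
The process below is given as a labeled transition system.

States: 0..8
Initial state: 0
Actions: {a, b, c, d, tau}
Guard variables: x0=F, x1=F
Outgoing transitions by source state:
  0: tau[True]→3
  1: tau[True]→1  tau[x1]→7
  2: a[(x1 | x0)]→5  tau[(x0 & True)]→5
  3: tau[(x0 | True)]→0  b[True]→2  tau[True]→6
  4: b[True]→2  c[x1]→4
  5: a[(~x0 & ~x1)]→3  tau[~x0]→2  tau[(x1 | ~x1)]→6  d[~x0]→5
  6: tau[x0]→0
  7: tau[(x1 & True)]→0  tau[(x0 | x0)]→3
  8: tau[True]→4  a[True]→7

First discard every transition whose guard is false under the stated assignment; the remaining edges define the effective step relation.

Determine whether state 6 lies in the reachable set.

12 transition(s) survive guard evaluation.
L0 = {0}
L1 = {3}  cumulative {0,3}
L2 = {2,6}  cumulative {0,2,3,6}
Reachable = {0,2,3,6}
witness 6: tau·tau

Answer: REACHABLE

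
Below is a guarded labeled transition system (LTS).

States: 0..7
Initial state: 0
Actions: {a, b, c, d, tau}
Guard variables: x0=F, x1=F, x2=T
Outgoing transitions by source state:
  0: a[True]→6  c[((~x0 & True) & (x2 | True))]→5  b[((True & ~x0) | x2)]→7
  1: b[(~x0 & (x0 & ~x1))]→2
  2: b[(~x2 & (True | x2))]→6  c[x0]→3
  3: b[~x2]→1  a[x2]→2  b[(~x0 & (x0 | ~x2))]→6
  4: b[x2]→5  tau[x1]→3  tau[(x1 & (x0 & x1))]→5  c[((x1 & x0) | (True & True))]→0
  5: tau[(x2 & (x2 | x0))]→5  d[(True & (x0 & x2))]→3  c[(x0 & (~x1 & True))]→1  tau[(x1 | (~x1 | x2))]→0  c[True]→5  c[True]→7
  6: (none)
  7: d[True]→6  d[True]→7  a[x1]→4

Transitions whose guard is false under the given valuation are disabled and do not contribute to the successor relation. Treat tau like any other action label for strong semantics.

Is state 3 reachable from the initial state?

After dropping false guards: 12 live edges.
L0 = {0}
L1 = {5,6,7}  total {0,5,6,7}
R = {0,5,6,7}

Answer: UNREACHABLE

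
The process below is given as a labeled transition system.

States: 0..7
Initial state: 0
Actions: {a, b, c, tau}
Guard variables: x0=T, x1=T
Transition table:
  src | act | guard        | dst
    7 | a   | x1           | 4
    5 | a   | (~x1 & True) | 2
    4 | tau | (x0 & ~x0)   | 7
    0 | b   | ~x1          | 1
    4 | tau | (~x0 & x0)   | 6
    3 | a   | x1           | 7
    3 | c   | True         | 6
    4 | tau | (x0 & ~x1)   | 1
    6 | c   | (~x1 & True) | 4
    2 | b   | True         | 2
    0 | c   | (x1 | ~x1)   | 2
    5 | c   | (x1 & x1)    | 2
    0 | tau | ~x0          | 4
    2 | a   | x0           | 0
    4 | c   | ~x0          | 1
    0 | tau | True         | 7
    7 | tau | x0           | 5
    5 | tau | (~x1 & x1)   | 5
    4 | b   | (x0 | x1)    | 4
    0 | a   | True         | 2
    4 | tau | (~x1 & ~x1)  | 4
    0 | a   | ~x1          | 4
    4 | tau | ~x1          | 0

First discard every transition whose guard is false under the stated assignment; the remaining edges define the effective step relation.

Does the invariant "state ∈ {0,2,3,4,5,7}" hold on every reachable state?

Inv-set: {0,2,3,4,5,7}
R = {0,2,4,5,7}
  0: ✓
  2: ✓
  4: ✓
  5: ✓
  7: ✓

Answer: INVARIANT HOLDS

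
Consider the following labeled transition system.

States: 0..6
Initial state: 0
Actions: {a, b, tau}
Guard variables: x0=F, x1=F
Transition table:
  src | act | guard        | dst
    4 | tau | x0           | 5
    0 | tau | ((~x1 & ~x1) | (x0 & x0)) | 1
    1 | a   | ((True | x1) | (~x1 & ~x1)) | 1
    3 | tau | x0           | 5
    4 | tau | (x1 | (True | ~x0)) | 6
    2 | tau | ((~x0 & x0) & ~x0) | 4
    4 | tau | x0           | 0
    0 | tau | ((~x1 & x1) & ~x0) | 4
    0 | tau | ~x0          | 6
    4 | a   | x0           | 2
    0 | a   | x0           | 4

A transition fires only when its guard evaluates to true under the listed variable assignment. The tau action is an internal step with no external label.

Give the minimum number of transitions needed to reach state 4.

Breadth-first toward 4:
  depth 0: {0}
  depth 1: {1,6}
4 never appears.

Answer: UNREACHABLE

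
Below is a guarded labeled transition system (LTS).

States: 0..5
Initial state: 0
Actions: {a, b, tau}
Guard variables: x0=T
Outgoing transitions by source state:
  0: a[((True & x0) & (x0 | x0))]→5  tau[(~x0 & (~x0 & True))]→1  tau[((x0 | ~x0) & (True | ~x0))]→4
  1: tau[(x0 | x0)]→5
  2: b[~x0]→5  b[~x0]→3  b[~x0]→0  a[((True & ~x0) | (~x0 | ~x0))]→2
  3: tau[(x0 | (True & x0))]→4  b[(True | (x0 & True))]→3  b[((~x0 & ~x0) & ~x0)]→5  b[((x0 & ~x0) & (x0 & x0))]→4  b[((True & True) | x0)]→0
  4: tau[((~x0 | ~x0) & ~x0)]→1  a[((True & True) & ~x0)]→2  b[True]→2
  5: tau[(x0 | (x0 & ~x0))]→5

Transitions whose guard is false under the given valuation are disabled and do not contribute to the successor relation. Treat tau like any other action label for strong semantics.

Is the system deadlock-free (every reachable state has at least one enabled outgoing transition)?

Answer: DEADLOCK at state 2

Working:
Reachable = {0,2,4,5}
  0: a→5  tau→4  [2 exit(s)]
  2: ∅  [no exit]
  4: b→2  [1 exit(s)]
  5: tau→5  [1 exit(s)]
Path to 2: tau·b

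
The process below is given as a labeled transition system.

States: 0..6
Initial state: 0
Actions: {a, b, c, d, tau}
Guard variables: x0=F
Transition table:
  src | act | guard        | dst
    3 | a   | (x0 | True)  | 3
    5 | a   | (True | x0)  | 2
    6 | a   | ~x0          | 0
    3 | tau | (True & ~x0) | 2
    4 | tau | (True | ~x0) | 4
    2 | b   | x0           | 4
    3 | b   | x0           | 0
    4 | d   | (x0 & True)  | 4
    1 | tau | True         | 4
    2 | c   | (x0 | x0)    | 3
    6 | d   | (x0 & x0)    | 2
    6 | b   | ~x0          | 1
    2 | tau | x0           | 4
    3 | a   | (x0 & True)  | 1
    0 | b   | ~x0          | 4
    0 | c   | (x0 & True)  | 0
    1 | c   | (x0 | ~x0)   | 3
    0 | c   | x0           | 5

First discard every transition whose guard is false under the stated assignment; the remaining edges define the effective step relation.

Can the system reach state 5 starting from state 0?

Guard filter leaves 9 enabled edge(s).
depth 0: {0}
depth 1: {4}  now seen {0,4}
R = {0,4}

Answer: UNREACHABLE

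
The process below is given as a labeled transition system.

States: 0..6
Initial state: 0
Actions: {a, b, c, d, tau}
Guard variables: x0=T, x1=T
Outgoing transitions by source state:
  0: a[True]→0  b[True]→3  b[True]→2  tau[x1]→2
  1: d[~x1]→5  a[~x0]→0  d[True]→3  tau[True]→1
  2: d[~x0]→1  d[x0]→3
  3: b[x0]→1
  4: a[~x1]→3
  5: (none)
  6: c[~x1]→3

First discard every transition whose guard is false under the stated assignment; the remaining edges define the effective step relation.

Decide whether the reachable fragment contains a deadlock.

R = {0,1,2,3}
  0: a→0  b→2  b→3  tau→2  [deg 4]
  1: d→3  tau→1  [deg 2]
  2: d→3  [deg 1]
  3: b→1  [deg 1]

Answer: DEADLOCK-FREE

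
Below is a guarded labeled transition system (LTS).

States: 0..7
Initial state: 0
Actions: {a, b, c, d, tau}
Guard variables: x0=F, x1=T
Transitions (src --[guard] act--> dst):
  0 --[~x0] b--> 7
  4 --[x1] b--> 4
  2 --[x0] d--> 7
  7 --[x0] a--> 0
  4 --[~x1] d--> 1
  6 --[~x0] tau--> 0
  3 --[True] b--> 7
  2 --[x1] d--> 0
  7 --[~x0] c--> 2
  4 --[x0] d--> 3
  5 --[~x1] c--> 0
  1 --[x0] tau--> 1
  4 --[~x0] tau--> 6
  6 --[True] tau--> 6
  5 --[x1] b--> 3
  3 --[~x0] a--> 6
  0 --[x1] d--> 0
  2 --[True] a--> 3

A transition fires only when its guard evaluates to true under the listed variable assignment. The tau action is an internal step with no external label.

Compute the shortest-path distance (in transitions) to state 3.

BFS to 3:
  Layer 0: {0}
  Layer 1: {7}
  Layer 2: {2}
  Layer 3: {3}
first hit 3 at d=3 via b·c·a

Answer: 3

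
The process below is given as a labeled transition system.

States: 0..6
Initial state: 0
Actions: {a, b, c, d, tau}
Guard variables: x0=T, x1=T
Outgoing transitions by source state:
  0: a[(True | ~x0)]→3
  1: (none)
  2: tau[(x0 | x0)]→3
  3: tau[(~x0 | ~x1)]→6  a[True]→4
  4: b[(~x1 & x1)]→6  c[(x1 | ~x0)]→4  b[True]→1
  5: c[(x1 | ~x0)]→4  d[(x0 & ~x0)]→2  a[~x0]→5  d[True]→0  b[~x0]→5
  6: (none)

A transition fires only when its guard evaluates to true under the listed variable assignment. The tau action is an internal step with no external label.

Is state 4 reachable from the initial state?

Guard filter leaves 7 enabled edge(s).
depth 0: {0}
depth 1: {3}  cumulative {0,3}
depth 2: {4}  cumulative {0,3,4}
depth 3: {1}  cumulative {0,1,3,4}
Reachable = {0,1,3,4}
witness 4: a·a

Answer: REACHABLE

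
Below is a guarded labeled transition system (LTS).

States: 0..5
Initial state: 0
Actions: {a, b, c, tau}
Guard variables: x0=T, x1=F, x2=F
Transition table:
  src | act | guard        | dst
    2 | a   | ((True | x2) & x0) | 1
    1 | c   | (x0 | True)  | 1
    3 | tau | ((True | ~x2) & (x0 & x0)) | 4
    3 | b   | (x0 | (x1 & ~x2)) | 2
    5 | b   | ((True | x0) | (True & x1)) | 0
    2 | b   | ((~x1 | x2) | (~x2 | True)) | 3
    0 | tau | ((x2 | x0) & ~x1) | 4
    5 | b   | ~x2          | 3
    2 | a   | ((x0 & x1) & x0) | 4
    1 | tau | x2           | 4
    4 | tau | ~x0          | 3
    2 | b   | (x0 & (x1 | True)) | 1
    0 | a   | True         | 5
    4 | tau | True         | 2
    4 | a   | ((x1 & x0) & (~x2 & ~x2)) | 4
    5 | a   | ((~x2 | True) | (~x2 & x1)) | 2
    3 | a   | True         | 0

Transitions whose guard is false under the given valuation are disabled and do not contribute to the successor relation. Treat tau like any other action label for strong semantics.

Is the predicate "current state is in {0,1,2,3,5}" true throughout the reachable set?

Allowed set {0,1,2,3,5}
Reachable = {0,1,2,3,4,5}
  0: safe
  1: safe
  2: safe
  3: safe
  4: VIOLATES
  5: safe
witness against invariant: tau → 4

Answer: INVARIANT VIOLATED at state 4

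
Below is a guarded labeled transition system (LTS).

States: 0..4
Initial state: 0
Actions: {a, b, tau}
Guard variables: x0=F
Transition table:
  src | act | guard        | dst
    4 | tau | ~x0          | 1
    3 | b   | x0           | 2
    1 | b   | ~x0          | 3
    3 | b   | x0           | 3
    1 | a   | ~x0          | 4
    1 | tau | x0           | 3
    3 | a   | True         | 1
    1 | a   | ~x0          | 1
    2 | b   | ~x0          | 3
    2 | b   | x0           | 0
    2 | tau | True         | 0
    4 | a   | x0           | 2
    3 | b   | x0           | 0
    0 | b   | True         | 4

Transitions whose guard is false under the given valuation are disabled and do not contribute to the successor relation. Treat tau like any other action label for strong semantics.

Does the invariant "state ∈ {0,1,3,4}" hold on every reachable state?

Answer: INVARIANT HOLDS

Analysis:
Allowed set {0,1,3,4}
Reachable = {0,1,3,4}
  0: ok
  1: ok
  3: ok
  4: ok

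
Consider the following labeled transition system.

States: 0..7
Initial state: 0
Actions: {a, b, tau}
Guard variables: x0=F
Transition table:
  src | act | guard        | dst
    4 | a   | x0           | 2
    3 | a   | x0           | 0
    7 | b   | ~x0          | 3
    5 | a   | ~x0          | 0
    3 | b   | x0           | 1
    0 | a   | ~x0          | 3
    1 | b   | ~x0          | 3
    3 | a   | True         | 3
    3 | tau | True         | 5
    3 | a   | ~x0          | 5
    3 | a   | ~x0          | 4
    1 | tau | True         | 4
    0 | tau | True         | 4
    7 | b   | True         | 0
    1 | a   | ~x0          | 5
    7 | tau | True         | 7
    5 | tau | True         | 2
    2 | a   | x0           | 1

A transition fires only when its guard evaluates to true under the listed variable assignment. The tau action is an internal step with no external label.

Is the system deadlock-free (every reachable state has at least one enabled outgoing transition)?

R = {0,2,3,4,5}
  0: a→3  tau→4  [deg 2]
  2: ∅  [STUCK]
  3: a→3  a→4  a→5  tau→5  [deg 4]
  4: ∅  [STUCK]
  5: a→0  tau→2  [deg 2]
Path to 2: a·a·tau

Answer: DEADLOCK at state 2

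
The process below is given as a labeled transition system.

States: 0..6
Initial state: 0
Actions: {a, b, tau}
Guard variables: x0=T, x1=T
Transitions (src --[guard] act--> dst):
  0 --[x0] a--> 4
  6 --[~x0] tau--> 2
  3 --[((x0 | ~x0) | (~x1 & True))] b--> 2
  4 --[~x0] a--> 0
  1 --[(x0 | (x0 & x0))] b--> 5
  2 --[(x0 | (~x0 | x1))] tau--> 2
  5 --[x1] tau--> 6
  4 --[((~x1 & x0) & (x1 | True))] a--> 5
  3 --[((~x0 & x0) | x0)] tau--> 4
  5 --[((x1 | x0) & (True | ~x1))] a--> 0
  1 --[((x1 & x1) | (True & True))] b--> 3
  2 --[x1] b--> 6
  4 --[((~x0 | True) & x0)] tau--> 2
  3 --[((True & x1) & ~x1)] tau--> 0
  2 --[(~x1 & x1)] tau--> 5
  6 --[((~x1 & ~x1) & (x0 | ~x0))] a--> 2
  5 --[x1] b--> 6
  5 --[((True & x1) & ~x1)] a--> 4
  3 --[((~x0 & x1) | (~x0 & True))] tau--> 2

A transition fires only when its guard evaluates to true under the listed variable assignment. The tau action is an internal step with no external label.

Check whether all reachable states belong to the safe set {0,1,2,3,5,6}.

Allowed set {0,1,2,3,5,6}
Reach set: {0,2,4,6}
  0: ✓
  2: ✓
  4: outside
  6: ✓
reach 4 via a — violates

Answer: INVARIANT VIOLATED at state 4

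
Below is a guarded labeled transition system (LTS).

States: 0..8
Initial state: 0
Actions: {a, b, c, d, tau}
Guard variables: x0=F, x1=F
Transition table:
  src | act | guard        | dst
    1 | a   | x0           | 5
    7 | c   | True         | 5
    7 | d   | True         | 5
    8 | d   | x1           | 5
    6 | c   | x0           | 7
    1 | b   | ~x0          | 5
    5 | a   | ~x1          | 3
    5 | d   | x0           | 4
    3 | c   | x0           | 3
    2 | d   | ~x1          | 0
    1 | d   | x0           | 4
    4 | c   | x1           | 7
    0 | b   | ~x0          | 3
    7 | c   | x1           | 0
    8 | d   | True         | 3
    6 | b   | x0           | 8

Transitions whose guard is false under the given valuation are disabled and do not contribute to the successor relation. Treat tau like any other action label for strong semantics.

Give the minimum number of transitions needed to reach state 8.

Breadth-first toward 8:
  depth 0: {0}
  depth 1: {3}
8 never appears.

Answer: UNREACHABLE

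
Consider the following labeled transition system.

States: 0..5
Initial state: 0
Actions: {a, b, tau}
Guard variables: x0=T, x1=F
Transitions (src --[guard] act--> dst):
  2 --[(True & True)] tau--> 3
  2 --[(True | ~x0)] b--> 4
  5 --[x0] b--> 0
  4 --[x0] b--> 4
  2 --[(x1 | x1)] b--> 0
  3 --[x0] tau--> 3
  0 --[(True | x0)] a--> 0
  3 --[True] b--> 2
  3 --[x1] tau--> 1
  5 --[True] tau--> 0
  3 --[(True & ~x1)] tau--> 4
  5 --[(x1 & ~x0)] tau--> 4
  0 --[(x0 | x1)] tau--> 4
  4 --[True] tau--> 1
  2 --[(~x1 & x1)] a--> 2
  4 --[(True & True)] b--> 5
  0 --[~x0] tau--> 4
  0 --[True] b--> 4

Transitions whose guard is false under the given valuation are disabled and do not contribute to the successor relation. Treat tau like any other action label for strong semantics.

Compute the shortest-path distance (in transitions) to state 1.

Answer: 2

Trace:
Layered search for 1:
  Layer 0: {0}
  Layer 1: {4}
  Layer 2: {1,5}
depth(1)=2, e.g. b·tau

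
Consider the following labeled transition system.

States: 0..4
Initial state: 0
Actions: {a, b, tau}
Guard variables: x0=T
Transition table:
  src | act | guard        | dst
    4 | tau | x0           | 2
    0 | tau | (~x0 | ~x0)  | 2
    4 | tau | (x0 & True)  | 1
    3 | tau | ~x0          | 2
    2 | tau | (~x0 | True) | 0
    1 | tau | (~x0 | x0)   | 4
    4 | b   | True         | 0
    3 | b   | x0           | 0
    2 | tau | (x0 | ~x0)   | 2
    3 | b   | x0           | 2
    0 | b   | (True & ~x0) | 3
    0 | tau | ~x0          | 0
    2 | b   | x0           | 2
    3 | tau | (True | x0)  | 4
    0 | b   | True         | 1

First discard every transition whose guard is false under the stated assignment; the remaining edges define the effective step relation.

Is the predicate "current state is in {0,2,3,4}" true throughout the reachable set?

Inv-set: {0,2,3,4}
Reach set: {0,1,2,4}
  0: ok
  1: outside
  2: ok
  4: ok
reach 1 via b — violates

Answer: INVARIANT VIOLATED at state 1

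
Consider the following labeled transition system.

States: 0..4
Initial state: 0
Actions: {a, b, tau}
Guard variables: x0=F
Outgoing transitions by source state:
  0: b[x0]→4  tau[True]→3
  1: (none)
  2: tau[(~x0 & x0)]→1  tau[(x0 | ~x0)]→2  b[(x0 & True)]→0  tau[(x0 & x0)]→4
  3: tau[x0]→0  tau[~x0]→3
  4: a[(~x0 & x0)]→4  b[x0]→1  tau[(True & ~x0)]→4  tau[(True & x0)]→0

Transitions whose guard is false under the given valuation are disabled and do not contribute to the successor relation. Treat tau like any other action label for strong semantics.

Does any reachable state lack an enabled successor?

Answer: DEADLOCK-FREE

Working:
Reachable = {0,3}
  0: tau→3  [deg 1]
  3: tau→3  [deg 1]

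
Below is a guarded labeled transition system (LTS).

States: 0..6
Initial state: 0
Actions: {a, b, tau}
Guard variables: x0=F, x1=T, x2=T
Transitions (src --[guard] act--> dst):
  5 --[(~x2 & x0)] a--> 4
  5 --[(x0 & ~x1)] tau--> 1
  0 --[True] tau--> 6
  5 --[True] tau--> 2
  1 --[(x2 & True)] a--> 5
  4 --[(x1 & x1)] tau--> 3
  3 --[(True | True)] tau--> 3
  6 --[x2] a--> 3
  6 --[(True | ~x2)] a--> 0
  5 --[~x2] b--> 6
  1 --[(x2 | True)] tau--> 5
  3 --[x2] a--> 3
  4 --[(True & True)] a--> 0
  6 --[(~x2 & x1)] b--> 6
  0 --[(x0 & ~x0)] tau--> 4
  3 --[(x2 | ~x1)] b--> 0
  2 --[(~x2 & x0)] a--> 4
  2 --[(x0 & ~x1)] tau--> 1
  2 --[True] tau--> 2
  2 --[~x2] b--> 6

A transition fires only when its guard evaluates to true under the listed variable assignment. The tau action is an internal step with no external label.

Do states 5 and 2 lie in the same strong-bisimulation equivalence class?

Refine partition for ~:
  π0 = {{0,1,2,3,4,5,6}}
  π1 = {{0,2,5},{1,4},{3},{6}}
  π2 = {{0},{1},{2,5},{3},{4},{6}}
Fixed point at round 3; 6 class(es).
class of 5: {2,5}; class of 2: {2,5}

Answer: BISIMILAR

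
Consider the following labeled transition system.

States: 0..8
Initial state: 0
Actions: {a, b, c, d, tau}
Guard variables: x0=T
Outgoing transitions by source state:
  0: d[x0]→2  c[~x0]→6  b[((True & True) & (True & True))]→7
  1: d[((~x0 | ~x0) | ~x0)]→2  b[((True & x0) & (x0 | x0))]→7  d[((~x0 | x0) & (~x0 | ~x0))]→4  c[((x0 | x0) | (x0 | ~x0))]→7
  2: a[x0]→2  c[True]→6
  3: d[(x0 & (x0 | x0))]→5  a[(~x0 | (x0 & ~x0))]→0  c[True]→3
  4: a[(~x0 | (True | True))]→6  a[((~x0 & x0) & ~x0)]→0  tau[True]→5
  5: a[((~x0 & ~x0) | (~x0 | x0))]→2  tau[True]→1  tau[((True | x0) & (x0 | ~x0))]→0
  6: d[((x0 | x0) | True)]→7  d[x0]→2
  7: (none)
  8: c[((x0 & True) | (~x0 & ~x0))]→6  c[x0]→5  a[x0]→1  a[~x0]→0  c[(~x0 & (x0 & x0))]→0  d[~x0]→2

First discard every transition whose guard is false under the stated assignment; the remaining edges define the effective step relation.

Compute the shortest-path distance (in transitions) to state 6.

Answer: 2

Analysis:
Layered search for 6:
  Layer 0: {0}
  Layer 1: {2,7}
  Layer 2: {6}
6 enters at depth 2; path d·c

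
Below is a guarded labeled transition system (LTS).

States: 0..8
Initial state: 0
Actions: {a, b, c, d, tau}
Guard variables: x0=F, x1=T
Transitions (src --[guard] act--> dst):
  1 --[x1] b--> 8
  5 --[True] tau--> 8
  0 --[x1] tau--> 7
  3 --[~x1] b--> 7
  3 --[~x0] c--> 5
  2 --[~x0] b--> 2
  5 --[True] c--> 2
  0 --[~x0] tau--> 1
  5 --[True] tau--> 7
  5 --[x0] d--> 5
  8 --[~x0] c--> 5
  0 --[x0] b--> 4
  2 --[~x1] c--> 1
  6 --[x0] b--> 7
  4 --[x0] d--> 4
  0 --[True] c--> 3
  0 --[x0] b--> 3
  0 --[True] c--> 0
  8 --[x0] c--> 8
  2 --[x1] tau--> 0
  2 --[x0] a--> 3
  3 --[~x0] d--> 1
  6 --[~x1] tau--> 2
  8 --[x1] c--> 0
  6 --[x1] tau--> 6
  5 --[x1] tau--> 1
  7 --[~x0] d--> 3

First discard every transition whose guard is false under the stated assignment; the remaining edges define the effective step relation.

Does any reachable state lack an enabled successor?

Answer: DEADLOCK-FREE

Trace:
Reachable = {0,1,2,3,5,7,8}
  0: c→0  c→3  tau→1  tau→7  [4 exit(s)]
  1: b→8  [1 exit(s)]
  2: b→2  tau→0  [2 exit(s)]
  3: c→5  d→1  [2 exit(s)]
  5: c→2  tau→1  tau→7  tau→8  [4 exit(s)]
  7: d→3  [1 exit(s)]
  8: c→0  c→5  [2 exit(s)]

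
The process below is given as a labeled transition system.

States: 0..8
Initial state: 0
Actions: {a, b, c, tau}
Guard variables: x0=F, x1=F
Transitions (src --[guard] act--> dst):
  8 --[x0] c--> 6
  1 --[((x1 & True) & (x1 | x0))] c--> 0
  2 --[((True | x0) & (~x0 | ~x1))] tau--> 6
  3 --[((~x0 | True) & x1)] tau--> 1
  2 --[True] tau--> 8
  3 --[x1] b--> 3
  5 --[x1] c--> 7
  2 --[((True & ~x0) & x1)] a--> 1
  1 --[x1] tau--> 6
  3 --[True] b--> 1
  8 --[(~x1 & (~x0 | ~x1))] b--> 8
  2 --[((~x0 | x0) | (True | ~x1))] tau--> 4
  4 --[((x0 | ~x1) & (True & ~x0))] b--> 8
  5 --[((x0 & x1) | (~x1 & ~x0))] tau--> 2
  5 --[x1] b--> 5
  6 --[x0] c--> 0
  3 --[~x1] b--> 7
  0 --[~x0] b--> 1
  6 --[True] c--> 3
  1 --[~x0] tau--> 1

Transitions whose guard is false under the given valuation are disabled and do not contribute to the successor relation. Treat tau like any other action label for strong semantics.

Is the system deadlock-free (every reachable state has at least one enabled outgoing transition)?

Answer: DEADLOCK-FREE

Trace:
Reachable = {0,1}
  0: b→1  [1 exit(s)]
  1: tau→1  [1 exit(s)]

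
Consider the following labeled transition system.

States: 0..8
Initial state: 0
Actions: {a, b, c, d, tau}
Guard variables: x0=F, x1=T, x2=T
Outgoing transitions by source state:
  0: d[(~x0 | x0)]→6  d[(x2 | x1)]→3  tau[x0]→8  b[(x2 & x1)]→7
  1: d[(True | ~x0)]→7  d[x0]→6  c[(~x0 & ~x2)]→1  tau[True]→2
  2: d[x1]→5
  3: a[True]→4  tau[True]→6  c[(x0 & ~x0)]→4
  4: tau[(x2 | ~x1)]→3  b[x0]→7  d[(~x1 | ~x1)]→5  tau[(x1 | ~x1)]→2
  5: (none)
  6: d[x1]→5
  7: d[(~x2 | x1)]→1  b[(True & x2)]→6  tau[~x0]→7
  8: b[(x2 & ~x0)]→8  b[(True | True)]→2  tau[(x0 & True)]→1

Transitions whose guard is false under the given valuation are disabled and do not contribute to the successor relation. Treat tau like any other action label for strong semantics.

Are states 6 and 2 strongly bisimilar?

Answer: BISIMILAR

Trace:
Refine partition for ~:
  π0 = {{0,1,2,3,4,5,6,7,8}}
  π1 = {{0},{1},{2,6},{3},{4},{5},{7},{8}}
stable after 2 split(s): 8 block(s)
6∈{2,6}, 2∈{2,6}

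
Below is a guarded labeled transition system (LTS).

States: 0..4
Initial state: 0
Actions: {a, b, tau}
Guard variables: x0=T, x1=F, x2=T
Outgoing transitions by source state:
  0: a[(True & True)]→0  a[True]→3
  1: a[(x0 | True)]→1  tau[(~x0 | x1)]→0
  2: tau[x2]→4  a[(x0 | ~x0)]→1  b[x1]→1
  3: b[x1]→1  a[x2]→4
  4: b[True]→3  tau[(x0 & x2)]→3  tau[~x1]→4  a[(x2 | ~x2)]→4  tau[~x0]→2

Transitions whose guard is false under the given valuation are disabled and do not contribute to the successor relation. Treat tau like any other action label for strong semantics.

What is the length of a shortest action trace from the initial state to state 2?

Breadth-first toward 2:
  L0 = {0}
  L1 = {3}
  L2 = {4}
2 never appears.

Answer: UNREACHABLE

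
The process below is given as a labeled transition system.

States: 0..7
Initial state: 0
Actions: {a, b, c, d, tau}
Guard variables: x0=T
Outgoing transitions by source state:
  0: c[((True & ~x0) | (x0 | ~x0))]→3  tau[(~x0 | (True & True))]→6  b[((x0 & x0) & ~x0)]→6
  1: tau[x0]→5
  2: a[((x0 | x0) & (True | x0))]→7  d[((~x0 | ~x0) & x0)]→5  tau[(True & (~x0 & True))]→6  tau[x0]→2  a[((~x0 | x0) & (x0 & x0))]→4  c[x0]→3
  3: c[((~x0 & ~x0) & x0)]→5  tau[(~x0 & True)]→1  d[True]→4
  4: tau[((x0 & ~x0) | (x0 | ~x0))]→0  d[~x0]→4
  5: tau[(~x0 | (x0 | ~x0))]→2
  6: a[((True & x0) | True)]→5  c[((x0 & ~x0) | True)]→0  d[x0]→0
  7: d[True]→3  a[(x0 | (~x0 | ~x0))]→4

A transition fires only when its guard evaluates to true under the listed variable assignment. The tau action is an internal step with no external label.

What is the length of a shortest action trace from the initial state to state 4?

BFS to 4:
  L0 = {0}
  L1 = {3,6}
  L2 = {4,5}
first hit 4 at d=2 via c·d

Answer: 2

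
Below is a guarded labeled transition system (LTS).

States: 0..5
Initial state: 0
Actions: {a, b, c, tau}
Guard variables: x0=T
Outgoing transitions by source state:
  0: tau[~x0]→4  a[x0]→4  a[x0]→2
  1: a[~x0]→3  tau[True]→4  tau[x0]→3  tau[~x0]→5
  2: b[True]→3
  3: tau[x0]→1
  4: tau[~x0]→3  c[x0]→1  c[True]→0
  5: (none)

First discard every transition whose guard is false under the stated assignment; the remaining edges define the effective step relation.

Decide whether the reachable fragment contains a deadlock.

Answer: DEADLOCK-FREE

Analysis:
Reach set: {0,1,2,3,4}
  0: a→2  a→4  [deg 2]
  1: tau→3  tau→4  [deg 2]
  2: b→3  [deg 1]
  3: tau→1  [deg 1]
  4: c→0  c→1  [deg 2]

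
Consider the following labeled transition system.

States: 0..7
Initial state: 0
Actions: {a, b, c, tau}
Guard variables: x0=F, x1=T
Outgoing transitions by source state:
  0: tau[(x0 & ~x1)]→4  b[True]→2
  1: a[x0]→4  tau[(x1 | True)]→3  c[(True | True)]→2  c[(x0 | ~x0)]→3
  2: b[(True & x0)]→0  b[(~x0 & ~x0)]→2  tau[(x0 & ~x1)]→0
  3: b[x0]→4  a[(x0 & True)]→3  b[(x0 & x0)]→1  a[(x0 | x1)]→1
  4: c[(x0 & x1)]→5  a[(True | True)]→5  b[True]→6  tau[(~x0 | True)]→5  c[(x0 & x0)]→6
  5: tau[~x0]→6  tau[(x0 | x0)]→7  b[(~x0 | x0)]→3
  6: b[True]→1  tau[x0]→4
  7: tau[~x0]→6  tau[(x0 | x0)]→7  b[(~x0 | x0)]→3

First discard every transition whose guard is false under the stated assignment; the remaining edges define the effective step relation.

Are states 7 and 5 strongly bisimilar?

Answer: BISIMILAR

Trace:
Refine partition for ~:
  P[0] = {{0,1,2,3,4,5,6,7}}
  P[1] = {{0,2,6},{1},{3},{4},{5,7}}
  P[2] = {{0,2},{1},{3},{4},{5,7},{6}}
Fixed point at round 3; 6 class(es).
class of 7: {5,7}; class of 5: {5,7}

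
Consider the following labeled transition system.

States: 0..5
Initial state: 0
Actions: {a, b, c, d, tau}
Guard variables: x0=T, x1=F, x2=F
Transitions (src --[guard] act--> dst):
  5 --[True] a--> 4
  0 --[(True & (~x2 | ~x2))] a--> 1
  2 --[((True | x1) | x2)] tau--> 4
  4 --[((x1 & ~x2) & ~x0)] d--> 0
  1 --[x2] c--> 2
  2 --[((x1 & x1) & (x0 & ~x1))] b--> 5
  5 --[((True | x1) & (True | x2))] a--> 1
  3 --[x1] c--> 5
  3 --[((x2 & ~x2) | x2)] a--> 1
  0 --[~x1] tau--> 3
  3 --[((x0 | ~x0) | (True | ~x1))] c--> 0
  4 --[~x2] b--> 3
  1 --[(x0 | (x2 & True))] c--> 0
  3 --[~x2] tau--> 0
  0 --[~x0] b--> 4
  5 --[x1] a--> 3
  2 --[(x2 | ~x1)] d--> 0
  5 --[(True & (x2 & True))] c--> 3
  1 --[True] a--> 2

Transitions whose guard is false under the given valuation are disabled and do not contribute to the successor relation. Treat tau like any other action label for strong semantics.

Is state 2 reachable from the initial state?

Answer: REACHABLE

Analysis:
After dropping false guards: 11 live edges.
Layer 0: {0}
Layer 1: {1,3}  now seen {0,1,3}
Layer 2: {2}  now seen {0,1,2,3}
Layer 3: {4}  now seen {0,1,2,3,4}
Reach set: {0,1,2,3,4}
witness 2: a·a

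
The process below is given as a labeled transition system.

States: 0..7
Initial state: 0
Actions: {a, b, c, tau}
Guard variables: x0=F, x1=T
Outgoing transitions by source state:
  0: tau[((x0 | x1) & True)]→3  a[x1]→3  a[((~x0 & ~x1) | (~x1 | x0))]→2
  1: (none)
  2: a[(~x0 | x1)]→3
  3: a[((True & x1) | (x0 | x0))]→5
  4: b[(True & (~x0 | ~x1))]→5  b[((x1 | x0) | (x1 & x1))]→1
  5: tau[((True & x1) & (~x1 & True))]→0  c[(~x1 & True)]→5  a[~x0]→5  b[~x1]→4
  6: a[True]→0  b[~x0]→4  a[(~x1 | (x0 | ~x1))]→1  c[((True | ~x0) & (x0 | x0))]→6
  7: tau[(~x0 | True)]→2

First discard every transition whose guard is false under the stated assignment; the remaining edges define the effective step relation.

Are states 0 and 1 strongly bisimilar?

Answer: NOT BISIMILAR

Trace:
Refine partition for ~:
  π0 = {{0,1,2,3,4,5,6,7}}
  π1 = {{0},{1},{2,3,5},{4},{6},{7}}
Fixed point at round 2; 6 class(es).
[0]={0}  [1]={1}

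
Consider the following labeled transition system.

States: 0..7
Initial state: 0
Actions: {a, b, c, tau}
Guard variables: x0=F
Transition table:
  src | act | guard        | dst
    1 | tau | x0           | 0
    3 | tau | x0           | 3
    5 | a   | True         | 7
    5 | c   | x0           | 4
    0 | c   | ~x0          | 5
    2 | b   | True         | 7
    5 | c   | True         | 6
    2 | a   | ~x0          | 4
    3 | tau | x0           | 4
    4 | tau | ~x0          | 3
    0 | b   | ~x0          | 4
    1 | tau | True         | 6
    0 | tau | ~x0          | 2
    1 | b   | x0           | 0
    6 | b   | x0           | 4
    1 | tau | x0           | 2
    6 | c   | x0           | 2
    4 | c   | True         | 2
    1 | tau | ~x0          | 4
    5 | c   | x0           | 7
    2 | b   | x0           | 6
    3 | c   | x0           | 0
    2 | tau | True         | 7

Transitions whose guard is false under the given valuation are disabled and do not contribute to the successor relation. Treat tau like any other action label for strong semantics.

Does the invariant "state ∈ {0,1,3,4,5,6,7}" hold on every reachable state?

Answer: INVARIANT VIOLATED at state 2

Working:
Allowed set {0,1,3,4,5,6,7}
R = {0,2,3,4,5,6,7}
  0: ok
  2: ✗ unsafe
  3: ok
  4: ok
  5: ok
  6: ok
  7: ok
counterexample path to 2: tau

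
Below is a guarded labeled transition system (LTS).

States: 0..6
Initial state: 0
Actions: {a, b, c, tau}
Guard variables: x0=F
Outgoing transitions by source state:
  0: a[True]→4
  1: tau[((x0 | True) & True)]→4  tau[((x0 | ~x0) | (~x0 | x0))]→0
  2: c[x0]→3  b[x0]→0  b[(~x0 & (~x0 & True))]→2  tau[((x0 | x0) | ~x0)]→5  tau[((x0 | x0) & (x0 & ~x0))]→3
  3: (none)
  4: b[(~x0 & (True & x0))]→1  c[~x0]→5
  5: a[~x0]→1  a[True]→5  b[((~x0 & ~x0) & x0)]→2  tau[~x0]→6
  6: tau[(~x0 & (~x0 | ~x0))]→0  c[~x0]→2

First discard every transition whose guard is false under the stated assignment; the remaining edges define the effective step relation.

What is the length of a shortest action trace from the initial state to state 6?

Answer: 3

Working:
BFS to 6:
  L0 = {0}
  L1 = {4}
  L2 = {5}
  L3 = {1,6}
first hit 6 at d=3 via a·c·tau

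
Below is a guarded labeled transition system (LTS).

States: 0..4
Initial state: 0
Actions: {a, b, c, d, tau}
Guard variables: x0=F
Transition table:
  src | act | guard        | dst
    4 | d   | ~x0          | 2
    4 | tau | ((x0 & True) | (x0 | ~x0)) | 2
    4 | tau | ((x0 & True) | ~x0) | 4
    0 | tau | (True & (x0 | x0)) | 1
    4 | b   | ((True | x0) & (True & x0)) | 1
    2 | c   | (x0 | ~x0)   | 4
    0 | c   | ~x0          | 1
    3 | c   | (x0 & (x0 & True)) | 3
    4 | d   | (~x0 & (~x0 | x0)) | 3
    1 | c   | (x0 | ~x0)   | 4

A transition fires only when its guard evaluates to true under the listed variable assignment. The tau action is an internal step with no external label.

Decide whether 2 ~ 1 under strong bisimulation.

Refine partition for ~:
  π0 = {{0,1,2,3,4}}
  π1 = {{0,1,2},{3},{4}}
  π2 = {{0},{1,2},{3},{4}}
4 equivalence class(es) (converged in 3)
2∈{1,2}, 1∈{1,2}

Answer: BISIMILAR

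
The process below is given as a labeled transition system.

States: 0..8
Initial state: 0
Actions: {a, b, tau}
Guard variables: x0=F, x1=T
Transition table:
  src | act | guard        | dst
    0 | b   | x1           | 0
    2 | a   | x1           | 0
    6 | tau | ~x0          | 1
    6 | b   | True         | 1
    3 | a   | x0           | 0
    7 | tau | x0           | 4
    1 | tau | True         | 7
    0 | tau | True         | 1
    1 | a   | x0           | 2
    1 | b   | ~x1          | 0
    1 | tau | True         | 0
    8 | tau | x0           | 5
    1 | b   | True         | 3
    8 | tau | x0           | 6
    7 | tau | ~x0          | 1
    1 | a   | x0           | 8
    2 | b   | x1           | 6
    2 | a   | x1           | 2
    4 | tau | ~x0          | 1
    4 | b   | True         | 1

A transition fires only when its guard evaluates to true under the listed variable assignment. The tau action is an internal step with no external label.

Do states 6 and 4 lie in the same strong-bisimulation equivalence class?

Compute ~ classes (split until stable):
  π0 = {{0,1,2,3,4,5,6,7,8}}
  π1 = {{0,1,4,6},{2},{3,5,8},{7}}
  π2 = {{0,4,6},{1},{2},{3,5,8},{7}}
  π3 = {{0},{1},{2},{3,5,8},{4,6},{7}}
stable after 4 split(s): 6 block(s)
[6]={4,6}  [4]={4,6}

Answer: BISIMILAR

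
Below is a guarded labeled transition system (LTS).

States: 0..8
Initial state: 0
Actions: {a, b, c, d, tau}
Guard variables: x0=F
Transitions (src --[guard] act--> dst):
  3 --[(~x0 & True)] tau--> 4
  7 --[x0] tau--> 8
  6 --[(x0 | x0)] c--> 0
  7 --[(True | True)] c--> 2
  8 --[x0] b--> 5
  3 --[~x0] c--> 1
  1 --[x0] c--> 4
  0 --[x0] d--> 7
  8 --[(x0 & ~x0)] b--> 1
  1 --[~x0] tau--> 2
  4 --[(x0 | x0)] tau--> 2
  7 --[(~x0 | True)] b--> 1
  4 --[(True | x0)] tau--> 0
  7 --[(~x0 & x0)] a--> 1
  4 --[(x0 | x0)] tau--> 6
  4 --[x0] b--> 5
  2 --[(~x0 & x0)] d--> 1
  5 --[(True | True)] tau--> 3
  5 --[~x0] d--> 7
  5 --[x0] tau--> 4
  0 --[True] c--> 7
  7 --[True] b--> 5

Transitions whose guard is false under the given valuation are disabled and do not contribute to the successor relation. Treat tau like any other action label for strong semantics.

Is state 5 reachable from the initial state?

Answer: REACHABLE

Analysis:
Guard filter leaves 10 enabled edge(s).
Layer 0: {0}
Layer 1: {7}  cumulative {0,7}
Layer 2: {1,2,5}  cumulative {0,1,2,5,7}
Layer 3: {3}  cumulative {0,1,2,3,5,7}
Layer 4: {4}  cumulative {0,1,2,3,4,5,7}
Reachable = {0,1,2,3,4,5,7}
Path to 5: c·b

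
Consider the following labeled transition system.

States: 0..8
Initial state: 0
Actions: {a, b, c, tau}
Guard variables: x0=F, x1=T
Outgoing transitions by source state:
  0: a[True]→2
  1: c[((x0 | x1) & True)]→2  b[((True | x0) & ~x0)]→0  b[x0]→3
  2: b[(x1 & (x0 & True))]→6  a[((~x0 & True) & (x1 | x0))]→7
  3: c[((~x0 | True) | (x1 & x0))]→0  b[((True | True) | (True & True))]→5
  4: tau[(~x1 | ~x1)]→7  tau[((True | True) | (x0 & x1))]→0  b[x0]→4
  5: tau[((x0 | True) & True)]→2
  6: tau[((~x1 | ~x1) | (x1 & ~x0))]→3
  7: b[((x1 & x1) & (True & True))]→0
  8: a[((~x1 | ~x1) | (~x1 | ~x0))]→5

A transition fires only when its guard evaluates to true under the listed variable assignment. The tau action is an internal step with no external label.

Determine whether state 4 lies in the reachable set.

Guard filter leaves 11 enabled edge(s).
Layer 0: {0}
Layer 1: {2}  now seen {0,2}
Layer 2: {7}  now seen {0,2,7}
Reach set: {0,2,7}

Answer: UNREACHABLE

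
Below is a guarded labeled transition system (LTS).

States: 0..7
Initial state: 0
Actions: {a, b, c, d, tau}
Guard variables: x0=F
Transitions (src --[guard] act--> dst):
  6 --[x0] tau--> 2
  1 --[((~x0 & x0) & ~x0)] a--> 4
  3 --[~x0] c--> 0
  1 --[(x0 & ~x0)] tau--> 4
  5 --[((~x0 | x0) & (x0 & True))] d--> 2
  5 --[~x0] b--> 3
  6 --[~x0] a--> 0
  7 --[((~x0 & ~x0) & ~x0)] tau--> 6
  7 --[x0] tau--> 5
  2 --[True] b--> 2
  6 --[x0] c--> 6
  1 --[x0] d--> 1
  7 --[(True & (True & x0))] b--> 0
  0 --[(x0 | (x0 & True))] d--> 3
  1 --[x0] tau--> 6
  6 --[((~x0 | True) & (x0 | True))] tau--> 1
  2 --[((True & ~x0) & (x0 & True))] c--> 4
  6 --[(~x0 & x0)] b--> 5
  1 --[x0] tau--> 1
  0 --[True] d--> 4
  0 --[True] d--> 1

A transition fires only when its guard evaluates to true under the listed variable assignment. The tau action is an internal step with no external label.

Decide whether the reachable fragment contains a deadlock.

Answer: DEADLOCK at state 1

Working:
Reachable = {0,1,4}
  0: d→1  d→4  [2 out]
  1: ∅  [no exit]
  4: ∅  [no exit]
Path to 1: d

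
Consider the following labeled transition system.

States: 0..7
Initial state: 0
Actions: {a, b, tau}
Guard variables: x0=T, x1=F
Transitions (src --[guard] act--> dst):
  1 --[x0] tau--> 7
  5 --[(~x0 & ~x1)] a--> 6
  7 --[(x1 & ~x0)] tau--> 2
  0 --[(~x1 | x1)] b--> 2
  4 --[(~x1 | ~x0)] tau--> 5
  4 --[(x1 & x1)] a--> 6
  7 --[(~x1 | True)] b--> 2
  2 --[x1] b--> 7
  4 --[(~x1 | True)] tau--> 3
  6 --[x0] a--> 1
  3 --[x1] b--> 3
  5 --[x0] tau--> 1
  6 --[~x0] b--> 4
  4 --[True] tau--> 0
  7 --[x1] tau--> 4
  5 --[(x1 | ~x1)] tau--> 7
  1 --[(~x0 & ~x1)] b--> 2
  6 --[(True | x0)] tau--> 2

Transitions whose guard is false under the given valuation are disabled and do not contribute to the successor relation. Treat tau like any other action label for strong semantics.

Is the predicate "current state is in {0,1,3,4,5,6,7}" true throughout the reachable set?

Inv-set: {0,1,3,4,5,6,7}
R = {0,2}
  0: ✓
  2: ✗ unsafe
witness against invariant: b → 2

Answer: INVARIANT VIOLATED at state 2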